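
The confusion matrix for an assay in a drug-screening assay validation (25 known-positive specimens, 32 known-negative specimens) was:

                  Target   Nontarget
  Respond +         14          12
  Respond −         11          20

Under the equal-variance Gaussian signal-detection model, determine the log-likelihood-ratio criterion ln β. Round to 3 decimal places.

ln β = 0.039

H = 14/25 = 0.5600
FA = 12/32 = 0.3750
z(0.5600) = 0.1510, z(0.3750) = -0.3186
ln β = −½·[z(H)² − z(FA)²] = −0.5 × (0.0228 − 0.1015) = 0.03935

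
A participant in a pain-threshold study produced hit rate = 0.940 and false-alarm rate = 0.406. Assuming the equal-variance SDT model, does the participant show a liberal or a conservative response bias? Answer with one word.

z(H) = 1.555, z(FA) = -0.238
c = −½·(z(H) + z(FA)) = -0.6585
c < 0 → liberal criterion (biased toward responding “yes”).

liberal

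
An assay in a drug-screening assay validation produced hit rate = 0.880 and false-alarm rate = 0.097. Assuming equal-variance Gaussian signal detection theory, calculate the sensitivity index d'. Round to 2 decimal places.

d' = 2.47

z(H) = z(0.880) = 1.175
z(FA) = z(0.097) = -1.299
d' = z(H) − z(FA) = 1.175 − (-1.299) = 2.474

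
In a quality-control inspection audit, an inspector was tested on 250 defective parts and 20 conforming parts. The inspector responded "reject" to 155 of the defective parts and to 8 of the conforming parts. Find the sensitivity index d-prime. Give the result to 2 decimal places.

d-prime = 0.56

H = 155/250 = 0.6200
FA = 8/20 = 0.4000
Φ⁻¹(H) = 0.3055
Φ⁻¹(FA) = -0.2533
d' = z(H) − z(FA) = 0.3055 − (-0.2533) = 0.5588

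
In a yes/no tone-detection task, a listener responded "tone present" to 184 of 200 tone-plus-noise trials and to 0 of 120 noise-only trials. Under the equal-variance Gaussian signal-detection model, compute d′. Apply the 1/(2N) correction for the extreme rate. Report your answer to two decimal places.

The false-alarm rate is 0/120 = 0, so apply the 1/(2N) correction: FA → 1/(2·120) = 0.00417.
z(H) = z(0.92000) = 1.405
z(FA) = z(0.00417) = -2.638
d' = 1.405 − (-2.638) = 4.043

d′ = 4.04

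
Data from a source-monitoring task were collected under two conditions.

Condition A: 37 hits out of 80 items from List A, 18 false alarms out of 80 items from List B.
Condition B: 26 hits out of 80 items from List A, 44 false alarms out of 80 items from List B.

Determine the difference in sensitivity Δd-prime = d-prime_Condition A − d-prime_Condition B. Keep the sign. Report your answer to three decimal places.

Δd-prime = 1.241

Condition A: z(0.4625) = -0.0941, z(0.2250) = -0.7554, d' = 0.6613
Condition B: z(0.3250) = -0.4538, z(0.5500) = 0.1257, d' = -0.5795
Δd' = d'_Condition A − d'_Condition B = 0.6613 − (-0.5795) = 1.2408
Condition A has the higher sensitivity.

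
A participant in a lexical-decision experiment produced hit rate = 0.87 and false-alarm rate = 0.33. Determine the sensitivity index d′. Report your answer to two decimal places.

z(H) = 1.126
z(FA) = -0.440
d' = z(H) − z(FA) = 1.126 − (-0.440) = 1.566

d′ = 1.57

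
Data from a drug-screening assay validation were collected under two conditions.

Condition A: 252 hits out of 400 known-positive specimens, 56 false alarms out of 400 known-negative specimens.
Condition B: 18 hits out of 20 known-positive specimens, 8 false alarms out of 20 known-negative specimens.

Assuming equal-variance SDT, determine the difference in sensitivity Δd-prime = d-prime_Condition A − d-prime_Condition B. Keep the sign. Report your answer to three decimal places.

Condition A: z(0.6300) = 0.3319, z(0.1400) = -1.0803, d' = 1.4122
Condition B: z(0.9000) = 1.2816, z(0.4000) = -0.2533, d' = 1.5349
Δd' = d'_Condition A − d'_Condition B = 1.4122 − 1.5349 = -0.1227
Condition B has the higher sensitivity.

Δd-prime = -0.123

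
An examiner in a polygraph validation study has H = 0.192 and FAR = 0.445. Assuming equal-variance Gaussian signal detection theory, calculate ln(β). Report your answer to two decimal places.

ln β = -0.37

z(H) = z(0.192) = -0.871
z(FA) = z(0.445) = -0.138
ln β = −½·[z(H)² − z(FA)²] = −0.5 × (0.759 − 0.019) = -0.370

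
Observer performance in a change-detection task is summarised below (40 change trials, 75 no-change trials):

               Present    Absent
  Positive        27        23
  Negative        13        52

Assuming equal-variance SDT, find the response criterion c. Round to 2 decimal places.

H = 27/40 = 0.6750
FA = 23/75 = 0.3067
z(H) = 0.4538
z(FA) = -0.5052
c = −½·[z(H) + z(FA)] = −0.5 × (0.4538 + (-0.5052)) = 0.0257
c > 0: the observer has a conservative response bias.

c = 0.03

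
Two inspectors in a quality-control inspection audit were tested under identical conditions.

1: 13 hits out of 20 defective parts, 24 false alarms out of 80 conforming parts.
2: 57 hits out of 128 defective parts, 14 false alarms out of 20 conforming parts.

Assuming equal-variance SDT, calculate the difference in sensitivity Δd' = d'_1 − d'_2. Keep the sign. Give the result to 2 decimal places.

Δd' = 1.57

1: z(0.6500) = 0.385, z(0.3000) = -0.524, d' = 0.909
2: z(0.4453) = -0.138, z(0.7000) = 0.524, d' = -0.662
Δd' = d'_1 − d'_2 = 0.909 − (-0.662) = 1.571
1 has the higher sensitivity.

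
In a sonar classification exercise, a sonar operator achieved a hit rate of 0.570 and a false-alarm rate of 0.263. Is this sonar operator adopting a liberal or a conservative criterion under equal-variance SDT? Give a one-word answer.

z(H) = 0.176, z(FA) = -0.634
c = −½·(z(H) + z(FA)) = 0.229
c > 0 → conservative criterion (biased toward responding “no”).

conservative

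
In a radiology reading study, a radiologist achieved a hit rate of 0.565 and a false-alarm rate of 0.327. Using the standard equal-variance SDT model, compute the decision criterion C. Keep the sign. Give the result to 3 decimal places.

z(0.565) = 0.1637, z(0.327) = -0.4482
c = −½·[z(H) + z(FA)] = −0.5 × (0.1637 + (-0.4482)) = 0.14225
c > 0: the radiologist has a conservative response bias.

C = 0.142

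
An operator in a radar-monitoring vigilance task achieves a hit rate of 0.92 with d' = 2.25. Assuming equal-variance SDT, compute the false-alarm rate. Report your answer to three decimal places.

false-alarm rate = 0.199

z(hit rate) = z(0.92) = 1.4051
z(FA) = z(H) − d' = 1.4051 − 2.25 = -0.8449
false-alarm rate = Φ(-0.8449) = 0.1991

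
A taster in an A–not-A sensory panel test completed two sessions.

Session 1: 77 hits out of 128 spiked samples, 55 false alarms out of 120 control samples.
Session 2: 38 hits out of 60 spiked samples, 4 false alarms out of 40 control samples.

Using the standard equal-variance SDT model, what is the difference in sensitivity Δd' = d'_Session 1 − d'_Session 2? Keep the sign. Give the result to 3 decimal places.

Δd' = -1.260

Session 1: z(0.6016) = 0.2575, z(0.4583) = -0.1047, d' = 0.3622
Session 2: z(0.6333) = 0.3406, z(0.1000) = -1.2816, d' = 1.6222
Δd' = d'_Session 1 − d'_Session 2 = 0.3622 − 1.6222 = -1.2600
Session 2 has the higher sensitivity.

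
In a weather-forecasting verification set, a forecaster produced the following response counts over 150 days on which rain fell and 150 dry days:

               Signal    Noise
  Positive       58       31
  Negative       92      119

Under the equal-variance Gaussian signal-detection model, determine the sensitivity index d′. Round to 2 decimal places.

H = 58/150 = 0.3867
FA = 31/150 = 0.2067
z(H) = z(0.3867) = -0.288
z(FA) = z(0.2067) = -0.818
d' = z(H) − z(FA) = -0.288 − (-0.818) = 0.530

d′ = 0.53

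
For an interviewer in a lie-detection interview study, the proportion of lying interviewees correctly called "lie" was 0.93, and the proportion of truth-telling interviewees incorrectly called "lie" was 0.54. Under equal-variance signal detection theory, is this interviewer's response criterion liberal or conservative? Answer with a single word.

liberal

z(H) = 1.476, z(FA) = 0.100
c = −½·(z(H) + z(FA)) = -0.788
c < 0 → liberal criterion (biased toward responding “yes”).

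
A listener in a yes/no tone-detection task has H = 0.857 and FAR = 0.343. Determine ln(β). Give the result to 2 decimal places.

z(H) = z(0.857) = 1.067
z(FA) = z(0.343) = -0.404
ln β = −½·[z(H)² − z(FA)²] = −0.5 × (1.138 − 0.163) = -0.4875

ln β = -0.49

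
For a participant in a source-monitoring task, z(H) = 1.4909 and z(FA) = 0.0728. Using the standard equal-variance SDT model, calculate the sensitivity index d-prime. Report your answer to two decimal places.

d-prime = 1.42

d' = z(H) − z(FA) = 1.4909 − 0.0728 = 1.4181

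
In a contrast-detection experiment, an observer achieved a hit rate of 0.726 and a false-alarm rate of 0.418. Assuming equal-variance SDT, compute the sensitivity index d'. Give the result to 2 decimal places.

z(H) = z(0.726) = 0.6008
z(FA) = z(0.418) = -0.2070
d' = z(H) − z(FA) = 0.6008 − (-0.2070) = 0.8078

d' = 0.81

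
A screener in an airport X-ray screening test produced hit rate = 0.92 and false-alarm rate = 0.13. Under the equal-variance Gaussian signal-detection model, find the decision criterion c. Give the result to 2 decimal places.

c = -0.14

z(0.92) = 1.4051, z(0.13) = -1.1264
c = −½·[z(H) + z(FA)] = −0.5 × (1.4051 + (-1.1264)) = -0.13935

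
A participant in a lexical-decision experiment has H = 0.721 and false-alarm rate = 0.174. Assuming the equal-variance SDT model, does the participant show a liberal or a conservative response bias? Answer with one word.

conservative

z(H) = 0.586, z(FA) = -0.938
c = −½·(z(H) + z(FA)) = 0.176
c > 0 → conservative criterion (biased toward responding “no”).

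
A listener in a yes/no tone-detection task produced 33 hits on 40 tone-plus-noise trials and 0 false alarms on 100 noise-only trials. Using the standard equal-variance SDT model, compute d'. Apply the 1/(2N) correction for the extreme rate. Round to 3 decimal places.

d' = 3.510

The false-alarm rate is 0/100 = 0, so apply the 1/(2N) correction: FA → 1/(2·100) = 0.00500.
z(H) = z(0.82500) = 0.9346
z(FA) = z(0.00500) = -2.5758
d' = 0.9346 − (-2.5758) = 3.5104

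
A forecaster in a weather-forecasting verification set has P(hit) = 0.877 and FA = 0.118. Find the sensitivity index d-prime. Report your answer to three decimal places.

Φ⁻¹(H) = Φ⁻¹(0.877) = 1.1601
Φ⁻¹(FA) = Φ⁻¹(0.118) = -1.1850
d' = z(H) − z(FA) = 1.1601 − (-1.1850) = 2.3451

d-prime = 2.345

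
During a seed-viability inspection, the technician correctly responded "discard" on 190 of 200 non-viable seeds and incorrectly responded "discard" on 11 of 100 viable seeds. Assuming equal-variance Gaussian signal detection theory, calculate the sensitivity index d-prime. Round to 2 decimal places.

H = 190/200 = 0.9500
FA = 11/100 = 0.1100
Φ⁻¹(0.9500) = 1.6449, Φ⁻¹(0.1100) = -1.2265
d' = z(H) − z(FA) = 1.6449 − (-1.2265) = 2.8714

d-prime = 2.87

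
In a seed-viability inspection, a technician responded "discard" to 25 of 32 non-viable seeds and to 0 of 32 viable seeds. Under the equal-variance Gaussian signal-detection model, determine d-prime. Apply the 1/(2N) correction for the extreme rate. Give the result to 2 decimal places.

The false-alarm rate is 0/32 = 0, so apply the 1/(2N) correction: FA → 1/(2·32) = 0.01562.
z(H) = z(0.78125) = 0.776
z(FA) = z(0.01562) = -2.154
d' = 0.776 − (-2.154) = 2.930

d-prime = 2.93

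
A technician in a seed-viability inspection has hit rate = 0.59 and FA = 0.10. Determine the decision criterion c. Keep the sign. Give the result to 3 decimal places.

z(H) = z(0.59) = 0.2275
z(FA) = z(0.10) = -1.2816
c = −½·[z(H) + z(FA)] = −0.5 × (0.2275 + (-1.2816)) = 0.52705
c > 0: the technician has a conservative response bias.

c = 0.527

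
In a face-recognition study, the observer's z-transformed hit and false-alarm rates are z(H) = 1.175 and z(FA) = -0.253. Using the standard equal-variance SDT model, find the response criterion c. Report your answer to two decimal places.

c = −½·[z(H) + z(FA)] = −½·(1.175 + (-0.253)) = -0.461
c < 0: the observer has a liberal response bias.

c = -0.46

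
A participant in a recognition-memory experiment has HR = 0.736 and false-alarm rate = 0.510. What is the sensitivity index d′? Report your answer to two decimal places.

d′ = 0.61

Φ⁻¹(H) = Φ⁻¹(0.736) = 0.6311
Φ⁻¹(FA) = Φ⁻¹(0.510) = 0.0251
d' = z(H) − z(FA) = 0.6311 − 0.0251 = 0.6060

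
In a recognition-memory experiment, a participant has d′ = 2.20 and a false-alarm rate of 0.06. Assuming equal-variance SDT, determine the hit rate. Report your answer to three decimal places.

z(false-alarm rate) = z(0.06) = -1.5548
z(H) = z(FA) + d' = -1.5548 + 2.20 = 0.6452
hit rate = Φ(0.6452) = 0.7406

hit rate = 0.741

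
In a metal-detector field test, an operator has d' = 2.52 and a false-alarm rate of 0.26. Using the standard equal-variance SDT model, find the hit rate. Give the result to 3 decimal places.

hit rate = 0.970

z(false-alarm rate) = z(0.26) = -0.6433
z(H) = z(FA) + d' = -0.6433 + 2.52 = 1.8767
hit rate = Φ(1.8767) = 0.9697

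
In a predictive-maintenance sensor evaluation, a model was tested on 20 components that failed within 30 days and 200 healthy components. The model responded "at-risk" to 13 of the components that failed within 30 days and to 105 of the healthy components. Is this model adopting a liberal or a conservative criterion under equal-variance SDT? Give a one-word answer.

z(H) = 0.385, z(FA) = 0.063
c = −½·(z(H) + z(FA)) = -0.224
c < 0 → liberal criterion (biased toward responding “yes”).

liberal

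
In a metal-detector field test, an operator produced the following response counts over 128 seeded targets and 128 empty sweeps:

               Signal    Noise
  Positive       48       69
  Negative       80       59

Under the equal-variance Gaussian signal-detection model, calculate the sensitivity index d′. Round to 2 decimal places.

H = 48/128 = 0.3750
FA = 69/128 = 0.5391
z(H) = z(0.3750) = -0.3186
z(FA) = z(0.5391) = 0.0982
d' = z(H) − z(FA) = -0.3186 − 0.0982 = -0.4168

d′ = -0.42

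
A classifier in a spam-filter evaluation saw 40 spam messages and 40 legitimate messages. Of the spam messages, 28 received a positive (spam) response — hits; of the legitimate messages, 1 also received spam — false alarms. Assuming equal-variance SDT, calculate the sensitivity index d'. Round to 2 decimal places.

d' = 2.48

H = 28/40 = 0.7000
FA = 1/40 = 0.0250
z(0.7000) = 0.524, z(0.0250) = -1.960
d' = z(H) − z(FA) = 0.524 − (-1.960) = 2.484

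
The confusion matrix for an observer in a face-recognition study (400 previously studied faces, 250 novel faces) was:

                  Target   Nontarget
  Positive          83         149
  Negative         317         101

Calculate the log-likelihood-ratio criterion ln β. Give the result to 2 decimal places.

ln β = -0.30

H = 83/400 = 0.2075
FA = 149/250 = 0.5960
Φ⁻¹(H) = -0.815
Φ⁻¹(FA) = 0.243
ln β = −½·[z(H)² − z(FA)²] = −0.5 × (0.664 − 0.059) = -0.3025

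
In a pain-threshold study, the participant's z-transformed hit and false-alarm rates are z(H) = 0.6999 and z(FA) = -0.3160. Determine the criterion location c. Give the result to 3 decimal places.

c = -0.192

c = −½·[z(H) + z(FA)] = −½·(0.6999 + (-0.3160)) = -0.19195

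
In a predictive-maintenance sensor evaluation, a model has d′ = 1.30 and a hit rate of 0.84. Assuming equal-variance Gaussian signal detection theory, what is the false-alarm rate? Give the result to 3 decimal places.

z(hit rate) = z(0.84) = 0.9945
z(FA) = z(H) − d' = 0.9945 − 1.30 = -0.3055
false-alarm rate = Φ(-0.3055) = 0.3800

false-alarm rate = 0.380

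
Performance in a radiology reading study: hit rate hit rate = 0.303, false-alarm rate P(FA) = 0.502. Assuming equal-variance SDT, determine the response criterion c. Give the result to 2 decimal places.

z(0.303) = -0.5158, z(0.502) = 0.0050
c = −½·[z(H) + z(FA)] = −0.5 × (-0.5158 + 0.0050) = 0.2554

c = 0.26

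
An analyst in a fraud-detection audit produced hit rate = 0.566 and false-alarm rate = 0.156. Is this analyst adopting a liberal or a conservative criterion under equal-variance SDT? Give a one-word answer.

z(H) = 0.166, z(FA) = -1.011
c = −½·(z(H) + z(FA)) = 0.4225
c > 0 → conservative criterion (biased toward responding “no”).

conservative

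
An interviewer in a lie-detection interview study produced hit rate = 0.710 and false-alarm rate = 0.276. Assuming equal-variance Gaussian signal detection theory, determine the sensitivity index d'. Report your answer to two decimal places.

d' = 1.15

Φ⁻¹(H) = Φ⁻¹(0.710) = 0.5534
Φ⁻¹(FA) = Φ⁻¹(0.276) = -0.5948
d' = z(H) − z(FA) = 0.5534 − (-0.5948) = 1.1482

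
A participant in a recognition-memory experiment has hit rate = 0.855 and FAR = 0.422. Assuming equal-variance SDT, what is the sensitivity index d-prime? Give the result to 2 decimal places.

z(H) = z(0.855) = 1.0581
z(FA) = z(0.422) = -0.1968
d' = z(H) − z(FA) = 1.0581 − (-0.1968) = 1.2549

d-prime = 1.25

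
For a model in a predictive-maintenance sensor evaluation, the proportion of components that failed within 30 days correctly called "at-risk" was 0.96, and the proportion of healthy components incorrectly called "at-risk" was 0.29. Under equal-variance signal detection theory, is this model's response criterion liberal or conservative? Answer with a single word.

liberal

z(H) = 1.751, z(FA) = -0.553
c = −½·(z(H) + z(FA)) = -0.599
c < 0 → liberal criterion (biased toward responding “yes”).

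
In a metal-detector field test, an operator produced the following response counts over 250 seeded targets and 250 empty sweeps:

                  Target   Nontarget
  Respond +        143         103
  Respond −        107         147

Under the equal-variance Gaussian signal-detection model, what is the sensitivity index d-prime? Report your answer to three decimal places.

H = 143/250 = 0.5720
FA = 103/250 = 0.4120
z(H) = z(0.5720) = 0.1815
z(FA) = z(0.4120) = -0.2224
d' = z(H) − z(FA) = 0.1815 − (-0.2224) = 0.4039

d-prime = 0.404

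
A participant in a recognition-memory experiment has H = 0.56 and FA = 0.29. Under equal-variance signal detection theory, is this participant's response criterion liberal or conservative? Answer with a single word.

z(H) = 0.151, z(FA) = -0.553
c = −½·(z(H) + z(FA)) = 0.201
c > 0 → conservative criterion (biased toward responding “no”).

conservative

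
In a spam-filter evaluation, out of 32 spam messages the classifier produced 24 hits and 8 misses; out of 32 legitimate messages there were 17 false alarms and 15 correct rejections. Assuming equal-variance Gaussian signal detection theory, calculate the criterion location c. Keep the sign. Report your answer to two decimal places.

H = 24/32 = 0.7500
FA = 17/32 = 0.5312
z(H) = 0.6745
z(FA) = 0.0783
c = −½·[z(H) + z(FA)] = −0.5 × (0.6745 + 0.0783) = -0.3764
c < 0: the classifier has a liberal response bias.

c = -0.38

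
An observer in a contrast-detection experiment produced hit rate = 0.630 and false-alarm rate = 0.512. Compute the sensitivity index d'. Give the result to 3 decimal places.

d' = 0.302

Φ⁻¹(0.630) = 0.3319, Φ⁻¹(0.512) = 0.0301
d' = z(H) − z(FA) = 0.3319 − 0.0301 = 0.3018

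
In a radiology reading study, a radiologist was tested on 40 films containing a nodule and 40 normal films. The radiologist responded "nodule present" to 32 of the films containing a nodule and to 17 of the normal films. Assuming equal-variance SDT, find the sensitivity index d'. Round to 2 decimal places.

d' = 1.03

H = 32/40 = 0.8000
FA = 17/40 = 0.4250
Φ⁻¹(H) = Φ⁻¹(0.8000) = 0.842
Φ⁻¹(FA) = Φ⁻¹(0.4250) = -0.189
d' = z(H) − z(FA) = 0.842 − (-0.189) = 1.031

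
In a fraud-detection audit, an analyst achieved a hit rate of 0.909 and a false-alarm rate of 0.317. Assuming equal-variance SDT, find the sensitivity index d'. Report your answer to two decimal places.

z(H) = z(0.909) = 1.3346
z(FA) = z(0.317) = -0.4761
d' = z(H) − z(FA) = 1.3346 − (-0.4761) = 1.8107

d' = 1.81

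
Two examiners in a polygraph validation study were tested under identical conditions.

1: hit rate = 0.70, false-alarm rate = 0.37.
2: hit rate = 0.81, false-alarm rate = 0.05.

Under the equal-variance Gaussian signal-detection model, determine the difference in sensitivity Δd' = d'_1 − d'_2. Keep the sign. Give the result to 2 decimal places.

Δd' = -1.67

1: z(0.70) = 0.524, z(0.37) = -0.332, d' = 0.856
2: z(0.81) = 0.878, z(0.05) = -1.645, d' = 2.523
Δd' = d'_1 − d'_2 = 0.856 − 2.523 = -1.667
2 has the higher sensitivity.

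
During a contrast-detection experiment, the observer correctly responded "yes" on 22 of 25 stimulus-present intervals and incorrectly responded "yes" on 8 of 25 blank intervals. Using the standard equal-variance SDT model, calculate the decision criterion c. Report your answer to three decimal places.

c = -0.354

H = 22/25 = 0.8800
FA = 8/25 = 0.3200
Φ⁻¹(H) = Φ⁻¹(0.8800) = 1.1750
Φ⁻¹(FA) = Φ⁻¹(0.3200) = -0.4677
c = −½·[z(H) + z(FA)] = −0.5 × (1.1750 + (-0.4677)) = -0.35365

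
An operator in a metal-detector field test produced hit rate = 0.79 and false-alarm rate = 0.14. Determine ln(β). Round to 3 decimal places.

ln β = 0.258

z(0.79) = 0.8064, z(0.14) = -1.0803
ln β = −½·[z(H)² − z(FA)²] = −0.5 × (0.6503 − 1.1670) = 0.25835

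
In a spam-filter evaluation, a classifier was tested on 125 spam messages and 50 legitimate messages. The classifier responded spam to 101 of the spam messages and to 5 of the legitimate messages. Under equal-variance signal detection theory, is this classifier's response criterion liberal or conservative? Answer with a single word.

conservative

z(H) = 0.871, z(FA) = -1.282
c = −½·(z(H) + z(FA)) = 0.2055
c > 0 → conservative criterion (biased toward responding “no”).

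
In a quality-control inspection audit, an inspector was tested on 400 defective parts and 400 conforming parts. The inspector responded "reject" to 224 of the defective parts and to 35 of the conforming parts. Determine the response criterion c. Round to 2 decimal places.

H = 224/400 = 0.5600
FA = 35/400 = 0.0875
z(H) = 0.151
z(FA) = -1.356
c = −½·[z(H) + z(FA)] = −0.5 × (0.151 + (-1.356)) = 0.6025

c = 0.60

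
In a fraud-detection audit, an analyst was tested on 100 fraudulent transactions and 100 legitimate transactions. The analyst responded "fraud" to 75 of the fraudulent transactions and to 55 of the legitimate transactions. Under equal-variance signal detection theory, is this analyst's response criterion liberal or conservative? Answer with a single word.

liberal

z(H) = 0.674, z(FA) = 0.126
c = −½·(z(H) + z(FA)) = -0.400
c < 0 → liberal criterion (biased toward responding “yes”).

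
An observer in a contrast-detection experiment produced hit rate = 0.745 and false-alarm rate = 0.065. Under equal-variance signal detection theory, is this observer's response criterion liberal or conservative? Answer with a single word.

z(H) = 0.659, z(FA) = -1.514
c = −½·(z(H) + z(FA)) = 0.4275
c > 0 → conservative criterion (biased toward responding “no”).

conservative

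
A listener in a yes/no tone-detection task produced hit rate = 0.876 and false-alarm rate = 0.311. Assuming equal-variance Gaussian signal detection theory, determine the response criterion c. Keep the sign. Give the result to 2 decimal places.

c = -0.33

z(H) = 1.1552
z(FA) = -0.4930
c = −½·[z(H) + z(FA)] = −0.5 × (1.1552 + (-0.4930)) = -0.3311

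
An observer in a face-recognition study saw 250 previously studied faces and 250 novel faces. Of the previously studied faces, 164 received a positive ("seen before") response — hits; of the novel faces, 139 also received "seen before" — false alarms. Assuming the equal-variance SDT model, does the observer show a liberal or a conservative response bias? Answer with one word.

liberal

z(H) = 0.402, z(FA) = 0.141
c = −½·(z(H) + z(FA)) = -0.2715
c < 0 → liberal criterion (biased toward responding “yes”).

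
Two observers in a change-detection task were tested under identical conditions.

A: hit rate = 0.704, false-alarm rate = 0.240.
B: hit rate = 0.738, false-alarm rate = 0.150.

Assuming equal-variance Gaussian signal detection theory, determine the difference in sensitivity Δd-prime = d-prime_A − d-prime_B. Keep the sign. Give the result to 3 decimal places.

A: z(0.704) = 0.5359, z(0.240) = -0.7063, d' = 1.2422
B: z(0.738) = 0.6372, z(0.150) = -1.0364, d' = 1.6736
Δd' = d'_A − d'_B = 1.2422 − 1.6736 = -0.4314
B has the higher sensitivity.

Δd-prime = -0.431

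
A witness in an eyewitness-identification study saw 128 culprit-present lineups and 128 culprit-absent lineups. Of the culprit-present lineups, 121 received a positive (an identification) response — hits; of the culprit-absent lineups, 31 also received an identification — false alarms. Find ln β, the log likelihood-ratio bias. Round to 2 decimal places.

ln β = -1.04

H = 121/128 = 0.9453
FA = 31/128 = 0.2422
z(H) = z(0.9453) = 1.601
z(FA) = z(0.2422) = -0.699
ln β = −½·[z(H)² − z(FA)²] = −0.5 × (2.563 − 0.489) = -1.037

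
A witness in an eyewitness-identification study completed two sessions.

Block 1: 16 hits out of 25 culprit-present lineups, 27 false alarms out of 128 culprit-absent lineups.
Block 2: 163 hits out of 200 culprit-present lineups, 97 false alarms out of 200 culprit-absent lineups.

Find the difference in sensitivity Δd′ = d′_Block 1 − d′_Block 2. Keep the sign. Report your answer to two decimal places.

Δd′ = 0.23

Block 1: z(0.6400) = 0.358, z(0.2109) = -0.803, d' = 1.161
Block 2: z(0.8150) = 0.896, z(0.4850) = -0.038, d' = 0.934
Δd' = d'_Block 1 − d'_Block 2 = 1.161 − 0.934 = 0.227
Block 1 has the higher sensitivity.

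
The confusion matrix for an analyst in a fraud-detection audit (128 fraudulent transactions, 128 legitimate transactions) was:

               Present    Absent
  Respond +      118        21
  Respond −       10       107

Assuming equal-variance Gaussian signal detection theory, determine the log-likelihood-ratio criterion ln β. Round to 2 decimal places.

H = 118/128 = 0.9219
FA = 21/128 = 0.1641
z(0.9219) = 1.418, z(0.1641) = -0.978
ln β = −½·[z(H)² − z(FA)²] = −0.5 × (2.011 − 0.956) = -0.5275

ln β = -0.53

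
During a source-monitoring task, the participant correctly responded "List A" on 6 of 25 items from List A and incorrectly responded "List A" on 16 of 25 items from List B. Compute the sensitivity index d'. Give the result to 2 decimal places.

H = 6/25 = 0.2400
FA = 16/25 = 0.6400
Φ⁻¹(H) = -0.7063
Φ⁻¹(FA) = 0.3585
d' = z(H) − z(FA) = -0.7063 − 0.3585 = -1.0648

d' = -1.06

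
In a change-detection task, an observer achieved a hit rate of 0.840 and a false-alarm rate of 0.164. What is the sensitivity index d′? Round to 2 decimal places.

Φ⁻¹(H) = Φ⁻¹(0.840) = 0.994
Φ⁻¹(FA) = Φ⁻¹(0.164) = -0.978
d' = z(H) − z(FA) = 0.994 − (-0.978) = 1.972

d′ = 1.97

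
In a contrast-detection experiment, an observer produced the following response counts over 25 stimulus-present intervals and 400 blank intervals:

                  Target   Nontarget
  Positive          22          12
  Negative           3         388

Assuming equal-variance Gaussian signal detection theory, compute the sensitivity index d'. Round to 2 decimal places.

H = 22/25 = 0.8800
FA = 12/400 = 0.0300
z(H) = z(0.8800) = 1.175
z(FA) = z(0.0300) = -1.881
d' = z(H) − z(FA) = 1.175 − (-1.881) = 3.056

d' = 3.06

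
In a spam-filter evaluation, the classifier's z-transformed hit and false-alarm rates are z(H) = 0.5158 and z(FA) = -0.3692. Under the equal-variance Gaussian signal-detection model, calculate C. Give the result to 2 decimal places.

C = -0.07

c = −½·[z(H) + z(FA)] = −½·(0.5158 + (-0.3692)) = -0.0733
c < 0: the classifier has a liberal response bias.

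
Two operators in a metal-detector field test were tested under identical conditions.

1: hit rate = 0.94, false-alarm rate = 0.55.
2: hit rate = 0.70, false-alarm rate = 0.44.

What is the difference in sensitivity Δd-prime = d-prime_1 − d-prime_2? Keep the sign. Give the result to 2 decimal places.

Δd-prime = 0.75

1: z(0.94) = 1.555, z(0.55) = 0.126, d' = 1.429
2: z(0.70) = 0.524, z(0.44) = -0.151, d' = 0.675
Δd' = d'_1 − d'_2 = 1.429 − 0.675 = 0.754
1 has the higher sensitivity.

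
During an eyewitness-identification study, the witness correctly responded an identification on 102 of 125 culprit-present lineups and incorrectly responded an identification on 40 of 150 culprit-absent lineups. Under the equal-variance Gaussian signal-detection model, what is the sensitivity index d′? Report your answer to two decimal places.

H = 102/125 = 0.8160
FA = 40/150 = 0.2667
z(0.8160) = 0.9002, z(0.2667) = -0.6228
d' = z(H) − z(FA) = 0.9002 − (-0.6228) = 1.5230

d′ = 1.52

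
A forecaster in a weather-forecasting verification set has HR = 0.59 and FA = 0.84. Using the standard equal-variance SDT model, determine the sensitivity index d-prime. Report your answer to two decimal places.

d-prime = -0.77

z(H) = z(0.59) = 0.228
z(FA) = z(0.84) = 0.994
d' = z(H) − z(FA) = 0.228 − 0.994 = -0.766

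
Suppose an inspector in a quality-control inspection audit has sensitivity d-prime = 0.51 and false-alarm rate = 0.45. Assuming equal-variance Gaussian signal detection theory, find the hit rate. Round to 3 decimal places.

z(false-alarm rate) = z(0.45) = -0.1257
z(H) = z(FA) + d' = -0.1257 + 0.51 = 0.3843
hit rate = Φ(0.3843) = 0.6496

hit rate = 0.650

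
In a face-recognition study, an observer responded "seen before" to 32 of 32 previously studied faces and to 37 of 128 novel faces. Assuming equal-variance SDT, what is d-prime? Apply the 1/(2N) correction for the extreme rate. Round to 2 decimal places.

The hit rate is 32/32 = 1, so apply the 1/(2N) correction: H → 1 − 1/(2·32) = 0.98438.
z(H) = z(0.98438) = 2.154
z(FA) = z(0.28906) = -0.556
d' = 2.154 − (-0.556) = 2.710

d-prime = 2.71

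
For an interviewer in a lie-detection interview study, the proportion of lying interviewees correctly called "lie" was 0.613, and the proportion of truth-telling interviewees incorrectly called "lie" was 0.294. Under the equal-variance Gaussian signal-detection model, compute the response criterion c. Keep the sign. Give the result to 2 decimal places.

c = 0.13

z(H) = z(0.613) = 0.2871
z(FA) = z(0.294) = -0.5417
c = −½·[z(H) + z(FA)] = −0.5 × (0.2871 + (-0.5417)) = 0.1273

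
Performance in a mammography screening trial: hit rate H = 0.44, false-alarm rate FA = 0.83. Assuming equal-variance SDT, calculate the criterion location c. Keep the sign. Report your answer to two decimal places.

c = -0.40

z(H) = z(0.44) = -0.151
z(FA) = z(0.83) = 0.954
c = −½·[z(H) + z(FA)] = −0.5 × (-0.151 + 0.954) = -0.4015
c < 0: the reader has a liberal response bias.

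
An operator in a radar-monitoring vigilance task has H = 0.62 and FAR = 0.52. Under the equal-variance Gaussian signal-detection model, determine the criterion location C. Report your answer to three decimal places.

Φ⁻¹(H) = Φ⁻¹(0.62) = 0.3055
Φ⁻¹(FA) = Φ⁻¹(0.52) = 0.0502
c = −½·[z(H) + z(FA)] = −0.5 × (0.3055 + 0.0502) = -0.17785
c < 0: the operator has a liberal response bias.

C = -0.178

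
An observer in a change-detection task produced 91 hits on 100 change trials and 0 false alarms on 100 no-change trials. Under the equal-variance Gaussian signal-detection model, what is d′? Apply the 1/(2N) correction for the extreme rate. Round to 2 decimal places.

d′ = 3.92

The false-alarm rate is 0/100 = 0, so apply the 1/(2N) correction: FA → 1/(2·100) = 0.00500.
z(H) = z(0.91000) = 1.341
z(FA) = z(0.00500) = -2.576
d' = 1.341 − (-2.576) = 3.917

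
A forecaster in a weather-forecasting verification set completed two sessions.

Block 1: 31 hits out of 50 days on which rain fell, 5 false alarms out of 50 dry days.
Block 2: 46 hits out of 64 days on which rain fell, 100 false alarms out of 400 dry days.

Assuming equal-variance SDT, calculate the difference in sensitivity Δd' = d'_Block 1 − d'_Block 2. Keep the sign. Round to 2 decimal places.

Block 1: z(0.6200) = 0.305, z(0.1000) = -1.282, d' = 1.587
Block 2: z(0.7188) = 0.579, z(0.2500) = -0.674, d' = 1.253
Δd' = d'_Block 1 − d'_Block 2 = 1.587 − 1.253 = 0.334
Block 1 has the higher sensitivity.

Δd' = 0.33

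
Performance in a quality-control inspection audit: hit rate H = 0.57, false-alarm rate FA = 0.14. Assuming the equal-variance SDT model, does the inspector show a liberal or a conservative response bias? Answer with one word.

conservative

z(H) = 0.176, z(FA) = -1.080
c = −½·(z(H) + z(FA)) = 0.452
c > 0 → conservative criterion (biased toward responding “no”).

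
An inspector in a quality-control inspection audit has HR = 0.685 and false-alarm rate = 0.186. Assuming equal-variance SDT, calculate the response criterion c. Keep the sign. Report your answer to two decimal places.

z(H) = 0.4817
z(FA) = -0.8927
c = −½·[z(H) + z(FA)] = −0.5 × (0.4817 + (-0.8927)) = 0.2055

c = 0.21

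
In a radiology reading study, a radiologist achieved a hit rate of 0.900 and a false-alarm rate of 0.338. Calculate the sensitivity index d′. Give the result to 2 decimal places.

d′ = 1.70

z(H) = z(0.900) = 1.282
z(FA) = z(0.338) = -0.418
d' = z(H) − z(FA) = 1.282 − (-0.418) = 1.700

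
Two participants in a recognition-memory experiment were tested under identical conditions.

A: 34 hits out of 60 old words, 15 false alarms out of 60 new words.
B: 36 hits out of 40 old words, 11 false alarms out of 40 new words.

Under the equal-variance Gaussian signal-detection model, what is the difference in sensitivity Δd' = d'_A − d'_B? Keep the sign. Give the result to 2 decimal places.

A: z(0.5667) = 0.168, z(0.2500) = -0.674, d' = 0.842
B: z(0.9000) = 1.282, z(0.2750) = -0.598, d' = 1.880
Δd' = d'_A − d'_B = 0.842 − 1.880 = -1.038
B has the higher sensitivity.

Δd' = -1.04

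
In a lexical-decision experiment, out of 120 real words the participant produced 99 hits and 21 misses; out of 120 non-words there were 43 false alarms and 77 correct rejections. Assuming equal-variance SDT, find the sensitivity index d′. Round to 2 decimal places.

H = 99/120 = 0.8250
FA = 43/120 = 0.3583
z(H) = 0.9346
z(FA) = -0.3630
d' = z(H) − z(FA) = 0.9346 − (-0.3630) = 1.2976

d′ = 1.30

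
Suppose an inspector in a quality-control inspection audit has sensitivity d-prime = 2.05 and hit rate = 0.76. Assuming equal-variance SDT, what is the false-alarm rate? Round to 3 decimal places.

false-alarm rate = 0.090

z(hit rate) = z(0.76) = 0.7063
z(FA) = z(H) − d' = 0.7063 − 2.05 = -1.3437
false-alarm rate = Φ(-1.3437) = 0.0895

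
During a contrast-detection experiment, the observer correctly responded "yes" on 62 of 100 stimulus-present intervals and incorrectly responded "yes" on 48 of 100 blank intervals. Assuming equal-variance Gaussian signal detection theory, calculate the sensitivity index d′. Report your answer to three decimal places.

H = 62/100 = 0.6200
FA = 48/100 = 0.4800
z(0.6200) = 0.3055, z(0.4800) = -0.0502
d' = z(H) − z(FA) = 0.3055 − (-0.0502) = 0.3557

d′ = 0.356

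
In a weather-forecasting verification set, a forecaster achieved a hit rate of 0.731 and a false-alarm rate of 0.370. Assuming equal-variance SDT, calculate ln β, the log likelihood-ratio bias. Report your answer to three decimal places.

ln β = -0.135

Φ⁻¹(0.731) = 0.6158, Φ⁻¹(0.370) = -0.3319
ln β = −½·[z(H)² − z(FA)²] = −0.5 × (0.3792 − 0.1102) = -0.1345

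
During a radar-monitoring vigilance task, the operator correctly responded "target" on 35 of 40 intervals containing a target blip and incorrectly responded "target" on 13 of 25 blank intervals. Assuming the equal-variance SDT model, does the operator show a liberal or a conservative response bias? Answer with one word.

z(H) = 1.150, z(FA) = 0.050
c = −½·(z(H) + z(FA)) = -0.600
c < 0 → liberal criterion (biased toward responding “yes”).

liberal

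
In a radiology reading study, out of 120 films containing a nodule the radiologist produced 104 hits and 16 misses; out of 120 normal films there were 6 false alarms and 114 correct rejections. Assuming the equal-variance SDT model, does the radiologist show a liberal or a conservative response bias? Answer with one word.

z(H) = 1.111, z(FA) = -1.645
c = −½·(z(H) + z(FA)) = 0.267
c > 0 → conservative criterion (biased toward responding “no”).

conservative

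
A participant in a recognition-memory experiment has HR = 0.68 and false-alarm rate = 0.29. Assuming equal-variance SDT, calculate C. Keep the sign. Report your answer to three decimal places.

C = 0.043

z(H) = z(0.68) = 0.4677
z(FA) = z(0.29) = -0.5534
c = −½·[z(H) + z(FA)] = −0.5 × (0.4677 + (-0.5534)) = 0.04285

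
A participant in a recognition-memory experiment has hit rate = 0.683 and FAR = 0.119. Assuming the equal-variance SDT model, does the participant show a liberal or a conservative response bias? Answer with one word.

conservative

z(H) = 0.476, z(FA) = -1.180
c = −½·(z(H) + z(FA)) = 0.352
c > 0 → conservative criterion (biased toward responding “no”).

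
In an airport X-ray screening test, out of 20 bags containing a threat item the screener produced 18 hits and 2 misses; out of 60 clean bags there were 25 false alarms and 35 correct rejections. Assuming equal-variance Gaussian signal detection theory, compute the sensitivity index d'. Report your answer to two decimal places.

H = 18/20 = 0.9000
FA = 25/60 = 0.4167
Φ⁻¹(H) = 1.282
Φ⁻¹(FA) = -0.210
d' = z(H) − z(FA) = 1.282 − (-0.210) = 1.492

d' = 1.49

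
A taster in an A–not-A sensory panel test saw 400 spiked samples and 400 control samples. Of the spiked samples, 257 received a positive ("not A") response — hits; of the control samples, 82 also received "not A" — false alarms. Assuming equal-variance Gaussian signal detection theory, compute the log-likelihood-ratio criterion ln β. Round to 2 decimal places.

ln β = 0.27

H = 257/400 = 0.6425
FA = 82/400 = 0.2050
z(H) = 0.365
z(FA) = -0.824
ln β = −½·[z(H)² − z(FA)²] = −0.5 × (0.133 − 0.679) = 0.273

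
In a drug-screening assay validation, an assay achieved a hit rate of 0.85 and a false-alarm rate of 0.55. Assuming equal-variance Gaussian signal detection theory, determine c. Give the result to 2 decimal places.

Φ⁻¹(H) = Φ⁻¹(0.85) = 1.0364
Φ⁻¹(FA) = Φ⁻¹(0.55) = 0.1257
c = −½·[z(H) + z(FA)] = −0.5 × (1.0364 + 0.1257) = -0.58105
c < 0: the assay has a liberal response bias.

c = -0.58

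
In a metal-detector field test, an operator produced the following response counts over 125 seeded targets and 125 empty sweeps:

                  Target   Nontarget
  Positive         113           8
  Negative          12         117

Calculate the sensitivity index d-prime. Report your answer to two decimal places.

d-prime = 2.83

H = 113/125 = 0.9040
FA = 8/125 = 0.0640
Φ⁻¹(H) = 1.3047
Φ⁻¹(FA) = -1.5220
d' = z(H) − z(FA) = 1.3047 − (-1.5220) = 2.8267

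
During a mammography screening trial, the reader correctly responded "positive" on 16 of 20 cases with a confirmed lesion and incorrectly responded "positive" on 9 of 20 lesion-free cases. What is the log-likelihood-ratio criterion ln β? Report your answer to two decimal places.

H = 16/20 = 0.8000
FA = 9/20 = 0.4500
z(H) = z(0.8000) = 0.842
z(FA) = z(0.4500) = -0.126
ln β = −½·[z(H)² − z(FA)²] = −0.5 × (0.709 − 0.016) = -0.3465

ln β = -0.35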